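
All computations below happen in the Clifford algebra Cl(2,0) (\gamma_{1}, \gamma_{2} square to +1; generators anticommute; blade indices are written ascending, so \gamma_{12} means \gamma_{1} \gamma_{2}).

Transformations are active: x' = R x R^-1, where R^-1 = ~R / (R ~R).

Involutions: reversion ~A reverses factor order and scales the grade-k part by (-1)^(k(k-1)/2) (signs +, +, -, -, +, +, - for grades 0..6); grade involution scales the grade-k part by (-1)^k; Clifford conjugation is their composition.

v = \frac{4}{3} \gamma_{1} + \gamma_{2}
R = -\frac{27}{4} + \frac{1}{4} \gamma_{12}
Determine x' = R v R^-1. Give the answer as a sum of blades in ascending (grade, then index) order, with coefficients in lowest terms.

~R = -\frac{27}{4} - \frac{1}{4} \gamma_{12}, and R ~R = \frac{365}{8}, so R^-1 = ~R / (\frac{365}{8}).
R v = -\frac{35}{4} \gamma_{1} - \frac{85}{12} \gamma_{2}
Answer: \frac{275}{219} \gamma_{1} + \frac{80}{73} \gamma_{2}


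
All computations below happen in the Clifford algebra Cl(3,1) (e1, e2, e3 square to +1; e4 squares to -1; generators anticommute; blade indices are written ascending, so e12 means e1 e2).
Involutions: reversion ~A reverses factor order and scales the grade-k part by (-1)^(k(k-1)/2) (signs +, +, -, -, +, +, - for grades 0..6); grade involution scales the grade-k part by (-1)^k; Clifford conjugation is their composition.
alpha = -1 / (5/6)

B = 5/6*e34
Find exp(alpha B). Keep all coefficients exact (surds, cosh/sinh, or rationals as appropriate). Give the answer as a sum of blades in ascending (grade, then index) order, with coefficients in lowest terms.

B^2 = (5/6)^2*(e34)^2 = 25/36*(+1) = 25/36 (a basis 2-blade squares to minus the product of its generators' squares).
B^2 = 25/36 — a positive square means the series sums to a boost: l = 5/6, alpha*l = -1, so exp(alpha B) = cosh(-1) + (sinh(-1)/(5/6))*B = cosh(1) + (-6*sinh(1)/5)*B.
Answer: cosh(1) - sinh(1)*e34


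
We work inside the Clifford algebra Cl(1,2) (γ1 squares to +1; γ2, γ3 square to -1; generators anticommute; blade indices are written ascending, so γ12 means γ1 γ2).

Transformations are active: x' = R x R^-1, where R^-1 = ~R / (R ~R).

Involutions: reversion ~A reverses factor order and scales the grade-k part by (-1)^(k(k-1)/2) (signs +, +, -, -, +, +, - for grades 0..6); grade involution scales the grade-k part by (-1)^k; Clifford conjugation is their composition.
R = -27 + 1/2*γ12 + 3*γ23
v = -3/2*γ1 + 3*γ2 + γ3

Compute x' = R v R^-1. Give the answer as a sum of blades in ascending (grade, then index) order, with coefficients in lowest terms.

~R = -27 - 1/2*γ12 - 3*γ23, and R ~R = 2951/4, so R^-1 = ~R / (2951/4).
R v = 39*γ1 - 333/4*γ2 - 18*γ3 - 4*γ123
Answer: -8187/5902*γ1 + 9129/2951*γ2 + 953/2951*γ3


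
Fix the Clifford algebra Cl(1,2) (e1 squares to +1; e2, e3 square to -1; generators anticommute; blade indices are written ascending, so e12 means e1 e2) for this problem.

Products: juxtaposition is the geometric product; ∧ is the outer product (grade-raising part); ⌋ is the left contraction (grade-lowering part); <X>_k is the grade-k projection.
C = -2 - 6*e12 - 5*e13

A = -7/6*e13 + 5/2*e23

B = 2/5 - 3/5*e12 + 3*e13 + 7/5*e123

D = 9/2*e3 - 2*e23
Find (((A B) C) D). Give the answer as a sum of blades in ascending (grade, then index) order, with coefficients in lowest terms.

step 1: -7/2 - 7/2*e1 + 49/30*e2 - 15/2*e12 - 59/30*e13 + 17/10*e23
step 2: 371/6 - 14/5*e1 + 266/15*e2 + 35/2*e3 + 89/2*e12 + 337/30*e13 - 291/10*e23 + 49/6*e123
step 3: -2739/20 - 2053/60*e1 + 1919/20*e2 + 18823/60*e3 - 3553/60*e12 + 382/5*e13 - 658/15*e23 + 4117/20*e123
Answer: -2739/20 - 2053/60*e1 + 1919/20*e2 + 18823/60*e3 - 3553/60*e12 + 382/5*e13 - 658/15*e23 + 4117/20*e123


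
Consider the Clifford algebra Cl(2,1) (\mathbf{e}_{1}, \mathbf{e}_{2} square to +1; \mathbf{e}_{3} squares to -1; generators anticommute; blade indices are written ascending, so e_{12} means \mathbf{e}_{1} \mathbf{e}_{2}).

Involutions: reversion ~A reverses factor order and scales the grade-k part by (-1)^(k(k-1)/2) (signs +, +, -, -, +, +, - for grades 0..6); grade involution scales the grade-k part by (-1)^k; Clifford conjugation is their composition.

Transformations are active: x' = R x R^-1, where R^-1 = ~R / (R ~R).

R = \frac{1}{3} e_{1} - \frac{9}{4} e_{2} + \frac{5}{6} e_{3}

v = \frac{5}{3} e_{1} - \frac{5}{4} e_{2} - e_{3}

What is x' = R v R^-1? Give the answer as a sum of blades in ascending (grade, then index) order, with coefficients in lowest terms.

~R = \frac{1}{3} e_{1} - \frac{9}{4} e_{2} + \frac{5}{6} e_{3}, and R ~R = \frac{215}{48}, so R^-1 = ~R / (\frac{215}{48}).
R v = \frac{605}{144} + \frac{10}{3} e_{12} - \frac{31}{18} e_{13} + \frac{79}{24} e_{23}
Answer: -\frac{403}{387} e_{1} - \frac{511}{172} e_{2} + \frac{992}{387} e_{3}


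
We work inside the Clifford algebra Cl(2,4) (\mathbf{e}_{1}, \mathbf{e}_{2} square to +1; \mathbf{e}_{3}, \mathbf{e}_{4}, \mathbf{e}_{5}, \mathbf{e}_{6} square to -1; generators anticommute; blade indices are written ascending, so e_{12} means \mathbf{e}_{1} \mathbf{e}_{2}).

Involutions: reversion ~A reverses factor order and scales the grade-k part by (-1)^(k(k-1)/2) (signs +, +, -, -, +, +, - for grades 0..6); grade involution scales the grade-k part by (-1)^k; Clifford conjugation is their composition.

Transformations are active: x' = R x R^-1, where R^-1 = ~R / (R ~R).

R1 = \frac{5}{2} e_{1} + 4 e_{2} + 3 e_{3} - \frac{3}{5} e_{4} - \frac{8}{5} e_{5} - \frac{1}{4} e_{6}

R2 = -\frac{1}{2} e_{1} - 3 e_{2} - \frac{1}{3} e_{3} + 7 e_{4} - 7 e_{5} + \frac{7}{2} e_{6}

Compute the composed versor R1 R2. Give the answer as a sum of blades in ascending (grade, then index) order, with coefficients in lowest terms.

Distribute over the terms of R1 (each basis-blade product reordered to ascending indices, repeated generators contracted through their squares):
(\frac{5}{2} e_{1}) R2 = -\frac{5}{4} - \frac{15}{2} e_{12} - \frac{5}{6} e_{13} + \frac{35}{2} e_{14} - \frac{35}{2} e_{15} + \frac{35}{4} e_{16}
(4 e_{2}) R2 = -12 + 2 e_{12} - \frac{4}{3} e_{23} + 28 e_{24} - 28 e_{25} + 14 e_{26}
(3 e_{3}) R2 = 1 + \frac{3}{2} e_{13} + 9 e_{23} + 21 e_{34} - 21 e_{35} + \frac{21}{2} e_{36}
(-\frac{3}{5} e_{4}) R2 = \frac{21}{5} - \frac{3}{10} e_{14} - \frac{9}{5} e_{24} - \frac{1}{5} e_{34} + \frac{21}{5} e_{45} - \frac{21}{10} e_{46}
(-\frac{8}{5} e_{5}) R2 = -\frac{56}{5} - \frac{4}{5} e_{15} - \frac{24}{5} e_{25} - \frac{8}{15} e_{35} + \frac{56}{5} e_{45} - \frac{28}{5} e_{56}
(-\frac{1}{4} e_{6}) R2 = \frac{7}{8} - \frac{1}{8} e_{16} - \frac{3}{4} e_{26} - \frac{1}{12} e_{36} + \frac{7}{4} e_{46} - \frac{7}{4} e_{56}
Summing the partial products and collecting blades:
Answer: -\frac{147}{8} - \frac{11}{2} e_{12} + \frac{2}{3} e_{13} + \frac{86}{5} e_{14} - \frac{183}{10} e_{15} + \frac{69}{8} e_{16} + \frac{23}{3} e_{23} + \frac{131}{5} e_{24} - \frac{164}{5} e_{25} + \frac{53}{4} e_{26} + \frac{104}{5} e_{34} - \frac{323}{15} e_{35} + \frac{125}{12} e_{36} + \frac{77}{5} e_{45} - \frac{7}{20} e_{46} - \frac{147}{20} e_{56}


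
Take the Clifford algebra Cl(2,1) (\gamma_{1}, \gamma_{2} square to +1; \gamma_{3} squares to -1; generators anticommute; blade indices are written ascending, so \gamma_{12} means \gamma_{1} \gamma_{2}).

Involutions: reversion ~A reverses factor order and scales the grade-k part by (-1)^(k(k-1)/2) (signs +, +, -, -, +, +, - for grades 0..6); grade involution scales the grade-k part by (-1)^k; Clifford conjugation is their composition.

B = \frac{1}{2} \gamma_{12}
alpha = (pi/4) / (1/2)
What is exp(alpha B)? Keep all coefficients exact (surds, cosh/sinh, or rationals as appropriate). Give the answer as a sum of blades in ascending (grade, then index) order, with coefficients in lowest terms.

B^2 = (\frac{1}{2})^2*(\gamma_{12})^2 = \frac{1}{4}*(-1) = -\frac{1}{4} (a basis 2-blade squares to minus the product of its generators' squares).
B^2 = -\frac{1}{4} — B^2 < 0, so the exponential closes trigonometrically: l = \frac{1}{2}, alpha*l = \frac{\pi}{4}, so exp(alpha B) = cos(\frac{\pi}{4}) + (sin(\frac{\pi}{4})/(\frac{1}{2}))*B = \frac{\sqrt{2}}{2} + (\sqrt{2})*B.
Answer: \frac{\sqrt{2}}{2} + \frac{\sqrt{2}}{2} \gamma_{12}


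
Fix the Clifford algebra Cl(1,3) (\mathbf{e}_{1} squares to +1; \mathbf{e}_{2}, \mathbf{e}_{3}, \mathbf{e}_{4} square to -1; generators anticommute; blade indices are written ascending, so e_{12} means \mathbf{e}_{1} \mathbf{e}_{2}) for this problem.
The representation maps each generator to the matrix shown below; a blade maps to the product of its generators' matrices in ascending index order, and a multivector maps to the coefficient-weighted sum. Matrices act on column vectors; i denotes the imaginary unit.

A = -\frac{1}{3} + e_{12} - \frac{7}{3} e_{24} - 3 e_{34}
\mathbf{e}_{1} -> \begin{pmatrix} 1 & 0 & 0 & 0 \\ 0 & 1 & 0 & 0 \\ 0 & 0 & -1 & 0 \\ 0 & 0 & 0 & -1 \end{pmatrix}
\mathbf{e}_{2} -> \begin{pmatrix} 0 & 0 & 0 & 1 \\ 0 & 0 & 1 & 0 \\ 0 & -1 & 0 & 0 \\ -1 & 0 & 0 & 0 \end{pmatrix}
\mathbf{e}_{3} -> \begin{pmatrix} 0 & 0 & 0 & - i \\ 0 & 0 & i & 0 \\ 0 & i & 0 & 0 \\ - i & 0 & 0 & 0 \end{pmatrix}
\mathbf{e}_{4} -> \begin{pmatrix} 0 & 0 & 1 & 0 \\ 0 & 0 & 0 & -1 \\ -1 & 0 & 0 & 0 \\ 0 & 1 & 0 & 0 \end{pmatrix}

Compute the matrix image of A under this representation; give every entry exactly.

Bivector images (products of the table entries): rho(e_{12}) = rho(\mathbf{e}_{1})rho(\mathbf{e}_{2}) = \begin{pmatrix} 0 & 0 & 0 & 1 \\ 0 & 0 & 1 & 0 \\ 0 & 1 & 0 & 0 \\ 1 & 0 & 0 & 0 \end{pmatrix}; rho(e_{24}) = rho(\mathbf{e}_{2})rho(\mathbf{e}_{4}) = \begin{pmatrix} 0 & 1 & 0 & 0 \\ -1 & 0 & 0 & 0 \\ 0 & 0 & 0 & 1 \\ 0 & 0 & -1 & 0 \end{pmatrix}; rho(e_{34}) = rho(\mathbf{e}_{3})rho(\mathbf{e}_{4}) = \begin{pmatrix} 0 & - i & 0 & 0 \\ - i & 0 & 0 & 0 \\ 0 & 0 & 0 & - i \\ 0 & 0 & - i & 0 \end{pmatrix}.
M = (-\frac{1}{3})*1 + (1)*rho(e_{12}) + (-\frac{7}{3})*rho(e_{24}) + (-3)*rho(e_{34}), summed entrywise (1 is the identity matrix):
Answer: \begin{pmatrix} - \frac{1}{3} & - \frac{7}{3} + 3 i & 0 & 1 \\ \frac{7}{3} + 3 i & - \frac{1}{3} & 1 & 0 \\ 0 & 1 & - \frac{1}{3} & - \frac{7}{3} + 3 i \\ 1 & 0 & \frac{7}{3} + 3 i & - \frac{1}{3} \end{pmatrix}


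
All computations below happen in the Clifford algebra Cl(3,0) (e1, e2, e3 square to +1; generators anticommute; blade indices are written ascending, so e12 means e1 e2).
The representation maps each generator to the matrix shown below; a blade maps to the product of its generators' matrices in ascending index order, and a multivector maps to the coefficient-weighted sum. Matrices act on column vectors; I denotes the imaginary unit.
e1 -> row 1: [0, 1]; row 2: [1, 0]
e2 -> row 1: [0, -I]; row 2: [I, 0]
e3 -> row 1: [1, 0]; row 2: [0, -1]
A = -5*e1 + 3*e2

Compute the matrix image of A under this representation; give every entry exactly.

M = (-5)*rho(e1) + (3)*rho(e2), summed entrywise:
Answer: row 1: [0, -5 - 3*I]; row 2: [-5 + 3*I, 0]


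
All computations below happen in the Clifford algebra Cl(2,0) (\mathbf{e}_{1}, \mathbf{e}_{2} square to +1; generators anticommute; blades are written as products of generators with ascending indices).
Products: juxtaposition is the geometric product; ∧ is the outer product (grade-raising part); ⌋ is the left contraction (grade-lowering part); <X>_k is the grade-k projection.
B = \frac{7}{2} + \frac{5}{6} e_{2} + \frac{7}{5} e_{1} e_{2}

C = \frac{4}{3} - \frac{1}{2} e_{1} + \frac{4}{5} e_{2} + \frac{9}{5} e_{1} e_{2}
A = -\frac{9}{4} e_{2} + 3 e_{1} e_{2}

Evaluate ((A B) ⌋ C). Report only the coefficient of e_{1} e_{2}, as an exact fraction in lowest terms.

step 1: -\frac{243}{40} + \frac{113}{20} e_{1} - \frac{63}{8} e_{2} + \frac{21}{2} e_{1} e_{2}
step 2: -\frac{289}{8} + \frac{1377}{80} e_{1} + \frac{531}{100} e_{2} - \frac{2187}{200} e_{1} e_{2}
Answer: -\frac{2187}{200}


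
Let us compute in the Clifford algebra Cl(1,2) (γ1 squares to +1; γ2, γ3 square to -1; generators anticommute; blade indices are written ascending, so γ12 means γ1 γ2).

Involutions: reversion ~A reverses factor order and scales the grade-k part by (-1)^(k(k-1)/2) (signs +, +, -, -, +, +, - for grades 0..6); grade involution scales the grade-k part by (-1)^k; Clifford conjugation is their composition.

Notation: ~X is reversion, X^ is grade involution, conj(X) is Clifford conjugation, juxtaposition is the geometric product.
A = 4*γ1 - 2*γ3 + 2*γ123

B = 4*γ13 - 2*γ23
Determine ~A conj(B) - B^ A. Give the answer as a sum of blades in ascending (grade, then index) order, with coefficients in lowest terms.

first term: 12*γ1 - 12*γ2 - 16*γ3 + 8*γ123
second term: 12*γ1 - 12*γ2 - 16*γ3 - 8*γ123
Answer: 16*γ123


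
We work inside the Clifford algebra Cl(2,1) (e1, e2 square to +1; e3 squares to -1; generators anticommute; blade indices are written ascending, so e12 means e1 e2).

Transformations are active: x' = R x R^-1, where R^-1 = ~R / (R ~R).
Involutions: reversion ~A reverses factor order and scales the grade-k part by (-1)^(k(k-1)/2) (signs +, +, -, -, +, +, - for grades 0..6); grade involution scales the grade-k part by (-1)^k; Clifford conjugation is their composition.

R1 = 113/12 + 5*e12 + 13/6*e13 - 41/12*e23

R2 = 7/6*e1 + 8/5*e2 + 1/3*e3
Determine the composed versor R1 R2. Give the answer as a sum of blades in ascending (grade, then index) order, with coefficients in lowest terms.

Distribute over the terms of R2 (each basis-blade product reordered to ascending indices, repeated generators contracted through their squares):
R1 (7/6*e1) = 791/72*e1 - 35/6*e2 - 91/36*e3 - 287/72*e123
R1 (8/5*e2) = 8*e1 + 226/15*e2 + 82/15*e3 - 52/15*e123
R1 (1/3*e3) = -13/18*e1 + 41/36*e2 + 113/36*e3 + 5/3*e123
Summing the partial products and collecting blades:
Answer: 1315/72*e1 + 1867/180*e2 + 547/90*e3 - 2083/360*e123


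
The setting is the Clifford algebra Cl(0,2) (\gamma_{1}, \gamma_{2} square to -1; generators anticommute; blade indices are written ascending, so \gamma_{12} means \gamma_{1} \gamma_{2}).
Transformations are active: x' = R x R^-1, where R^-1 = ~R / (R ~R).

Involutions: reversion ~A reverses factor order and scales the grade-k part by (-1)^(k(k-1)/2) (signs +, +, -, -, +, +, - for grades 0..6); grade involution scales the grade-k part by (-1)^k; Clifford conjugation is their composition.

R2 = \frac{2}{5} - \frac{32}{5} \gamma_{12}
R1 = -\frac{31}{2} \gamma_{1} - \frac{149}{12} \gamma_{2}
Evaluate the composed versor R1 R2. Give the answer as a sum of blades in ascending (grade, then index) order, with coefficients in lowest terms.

Distribute over the terms of R1 (each basis-blade product reordered to ascending indices, repeated generators contracted through their squares):
(-\frac{31}{2} \gamma_{1}) R2 = -\frac{31}{5} \gamma_{1} - \frac{496}{5} \gamma_{2}
(-\frac{149}{12} \gamma_{2}) R2 = \frac{1192}{15} \gamma_{1} - \frac{149}{30} \gamma_{2}
Summing the partial products and collecting blades:
Answer: \frac{1099}{15} \gamma_{1} - \frac{625}{6} \gamma_{2}


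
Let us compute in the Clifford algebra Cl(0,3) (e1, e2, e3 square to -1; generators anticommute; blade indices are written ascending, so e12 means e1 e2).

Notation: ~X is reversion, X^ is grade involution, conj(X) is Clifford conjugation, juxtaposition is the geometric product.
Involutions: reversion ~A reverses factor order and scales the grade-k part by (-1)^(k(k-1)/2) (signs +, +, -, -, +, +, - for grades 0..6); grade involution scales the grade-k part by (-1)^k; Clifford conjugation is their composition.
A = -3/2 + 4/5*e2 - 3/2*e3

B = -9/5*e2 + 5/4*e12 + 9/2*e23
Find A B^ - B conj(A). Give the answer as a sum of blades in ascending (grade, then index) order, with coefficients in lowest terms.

first term: -36/25 + e1 - 189/20*e2 - 18/5*e3 - 15/8*e12 - 81/20*e23 - 15/8*e123
second term: -36/25 + e1 - 81/20*e2 - 18/5*e3 - 15/8*e12 - 189/20*e23 + 15/8*e123
Answer: -27/5*e2 + 27/5*e23 - 15/4*e123


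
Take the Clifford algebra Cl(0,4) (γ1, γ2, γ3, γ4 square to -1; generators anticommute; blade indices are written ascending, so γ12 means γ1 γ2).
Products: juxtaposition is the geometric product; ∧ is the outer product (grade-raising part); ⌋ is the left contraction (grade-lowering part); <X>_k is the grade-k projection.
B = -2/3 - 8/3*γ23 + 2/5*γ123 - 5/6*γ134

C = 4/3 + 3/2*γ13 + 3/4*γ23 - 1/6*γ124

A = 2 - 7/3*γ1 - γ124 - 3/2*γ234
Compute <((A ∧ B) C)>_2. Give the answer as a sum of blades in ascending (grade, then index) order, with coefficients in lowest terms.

step 1: -4/3 + 14/9*γ1 - 16/3*γ23 + 316/45*γ123 + 2/3*γ124 - 5/3*γ134 + γ234
step 2: 19/9 - 431/135*γ1 + 158/15*γ2 - 7/3*γ3 + 7/4*γ4 + 8*γ12 - 11/6*γ13 - 47/6*γ23 + 7/27*γ24 + 158/135*γ34 + 2843/270*γ123 - 59/36*γ124 - 11/6*γ134 + 7/3*γ234
step 3: 8*γ12 - 11/6*γ13 - 47/6*γ23 + 7/27*γ24 + 158/135*γ34
Answer: 8*γ12 - 11/6*γ13 - 47/6*γ23 + 7/27*γ24 + 158/135*γ34


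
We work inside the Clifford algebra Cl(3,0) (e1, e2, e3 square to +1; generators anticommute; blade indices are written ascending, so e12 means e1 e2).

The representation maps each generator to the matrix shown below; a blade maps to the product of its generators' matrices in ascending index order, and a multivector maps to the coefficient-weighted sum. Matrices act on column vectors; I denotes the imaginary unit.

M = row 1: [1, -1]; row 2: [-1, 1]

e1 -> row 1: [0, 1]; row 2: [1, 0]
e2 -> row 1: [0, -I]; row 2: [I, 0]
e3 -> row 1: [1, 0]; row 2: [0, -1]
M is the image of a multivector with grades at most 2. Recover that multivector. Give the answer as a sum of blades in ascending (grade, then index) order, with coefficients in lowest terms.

Method: 1, rho(e1), rho(e2), rho(e3) form a trace-orthogonal basis of the 2x2 complex matrices (tr(X Y) = 2 if X = Y, else 0), so M = m0*1 + m1*rho(e1) + m2*rho(e2) + m3*rho(e3) with m0 = tr(M)/2 = 1, m1 = tr(M rho(e1))/2 = -1, m2 = tr(M rho(e2))/2 = 0, m3 = tr(M rho(e3))/2 = 0.
Multiplying table entries, the bivector images are rho(e12) = I*rho(e3), rho(e13) = -I*rho(e2), rho(e23) = I*rho(e1); with real blade coefficients the real parts of m0..m3 are the coefficients of 1, e1, e2, e3 and the imaginary parts give the bivectors (e23: Im m1, e13: -Im m2, e12: Im m3).
Answer: 1 - e1


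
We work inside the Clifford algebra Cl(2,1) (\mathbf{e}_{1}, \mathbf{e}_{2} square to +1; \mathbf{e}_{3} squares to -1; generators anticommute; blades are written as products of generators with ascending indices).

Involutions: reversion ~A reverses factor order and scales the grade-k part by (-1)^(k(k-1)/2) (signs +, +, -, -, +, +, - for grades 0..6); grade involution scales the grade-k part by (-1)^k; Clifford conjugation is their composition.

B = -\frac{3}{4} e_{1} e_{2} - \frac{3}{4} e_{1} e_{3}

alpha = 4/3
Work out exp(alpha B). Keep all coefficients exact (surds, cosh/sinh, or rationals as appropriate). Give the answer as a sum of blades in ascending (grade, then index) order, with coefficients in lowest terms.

B^2 term by term: the squares give (-\frac{3}{4})^2*(e_{1} e_{2})^2 + (-\frac{3}{4})^2*(e_{1} e_{3})^2 = \frac{9}{16}*(-1) + \frac{9}{16}*(+1) = 0 (each basis 2-blade squares to minus the product of its generators' squares); cross terms between blades sharing an index anticommute and cancel. So B^2 = 0.
B^2 = 0, hence only two terms survive: exp(alpha B) = 1 + alpha B (parabolic case).
Answer: 1 - e_{1} e_{2} - e_{1} e_{3}


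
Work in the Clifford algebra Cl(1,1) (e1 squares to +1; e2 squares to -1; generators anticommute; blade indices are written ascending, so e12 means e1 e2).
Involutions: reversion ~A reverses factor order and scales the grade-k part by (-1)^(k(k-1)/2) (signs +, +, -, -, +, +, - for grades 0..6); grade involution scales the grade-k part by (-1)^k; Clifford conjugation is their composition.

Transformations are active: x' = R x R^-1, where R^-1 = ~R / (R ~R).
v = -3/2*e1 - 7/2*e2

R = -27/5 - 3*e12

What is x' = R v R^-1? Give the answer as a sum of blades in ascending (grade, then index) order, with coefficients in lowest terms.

~R = -27/5 + 3*e12, and R ~R = 504/25, so R^-1 = ~R / (504/25).
R v = -12/5*e1 + 72/5*e2
Answer: 39/14*e1 - 59/14*e2


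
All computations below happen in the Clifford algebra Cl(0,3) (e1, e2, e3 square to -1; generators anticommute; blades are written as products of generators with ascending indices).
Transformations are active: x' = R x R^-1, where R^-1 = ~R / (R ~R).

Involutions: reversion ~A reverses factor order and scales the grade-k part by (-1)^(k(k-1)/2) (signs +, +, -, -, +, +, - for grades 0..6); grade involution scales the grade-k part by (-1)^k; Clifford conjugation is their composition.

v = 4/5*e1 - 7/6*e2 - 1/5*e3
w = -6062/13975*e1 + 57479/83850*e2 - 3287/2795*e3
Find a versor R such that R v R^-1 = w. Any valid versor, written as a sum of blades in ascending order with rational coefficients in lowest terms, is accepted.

Equal squares first: v^2 = w^2 = -1837/900. Then v + w = 5118/13975*e1 - 20173/41925*e2 - 3846/2795*e3 is a versor taking v to w, provided it is invertible.
Answer: 5118/13975*e1 - 20173/41925*e2 - 3846/2795*e3


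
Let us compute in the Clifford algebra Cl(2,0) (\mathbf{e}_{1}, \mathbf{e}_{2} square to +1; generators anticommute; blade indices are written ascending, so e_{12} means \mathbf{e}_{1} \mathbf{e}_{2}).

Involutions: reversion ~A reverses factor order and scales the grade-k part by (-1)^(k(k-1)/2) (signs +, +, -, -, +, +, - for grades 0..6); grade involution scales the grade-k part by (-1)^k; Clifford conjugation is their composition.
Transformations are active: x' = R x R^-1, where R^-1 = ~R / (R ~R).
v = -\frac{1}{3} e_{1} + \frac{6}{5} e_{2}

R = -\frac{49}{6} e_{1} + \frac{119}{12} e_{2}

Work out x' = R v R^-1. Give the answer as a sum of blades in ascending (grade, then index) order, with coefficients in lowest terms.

~R = -\frac{49}{6} e_{1} + \frac{119}{12} e_{2}, and R ~R = \frac{23765}{144}, so R^-1 = ~R / (\frac{23765}{144}).
R v = \frac{658}{45} - \frac{1169}{180} e_{12}
Answer: -\frac{2701}{2425} e_{1} + \frac{4054}{7275} e_{2}


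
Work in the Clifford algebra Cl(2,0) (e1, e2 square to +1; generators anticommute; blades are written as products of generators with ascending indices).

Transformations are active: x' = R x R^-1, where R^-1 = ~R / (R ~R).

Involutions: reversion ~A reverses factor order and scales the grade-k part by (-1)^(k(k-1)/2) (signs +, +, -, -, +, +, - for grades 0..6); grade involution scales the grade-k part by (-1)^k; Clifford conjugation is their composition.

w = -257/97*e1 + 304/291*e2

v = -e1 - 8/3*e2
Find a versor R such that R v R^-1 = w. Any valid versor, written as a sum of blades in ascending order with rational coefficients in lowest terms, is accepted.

Why this works: both vectors square to 73/9, so q(v) = q(w) and R = v + w = -354/97*e1 - 472/291*e2 carries v to w — its own direction survives, the complement (v - w)/2 flips.
Answer: -354/97*e1 - 472/291*e2


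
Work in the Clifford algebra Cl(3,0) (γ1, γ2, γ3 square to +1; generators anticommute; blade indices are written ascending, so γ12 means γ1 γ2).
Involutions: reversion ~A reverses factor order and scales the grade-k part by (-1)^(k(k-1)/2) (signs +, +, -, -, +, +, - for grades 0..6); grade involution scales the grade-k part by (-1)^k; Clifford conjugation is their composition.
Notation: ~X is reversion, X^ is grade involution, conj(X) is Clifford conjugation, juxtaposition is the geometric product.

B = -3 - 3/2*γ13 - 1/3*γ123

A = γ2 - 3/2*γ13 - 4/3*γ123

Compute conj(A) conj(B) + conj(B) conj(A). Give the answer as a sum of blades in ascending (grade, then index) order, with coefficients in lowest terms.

first term: -97/36 + 1/2*γ2 - 29/6*γ13 + 11/2*γ123
second term: -97/36 + 1/2*γ2 - 29/6*γ13 + 11/2*γ123
Answer: -97/18 + γ2 - 29/3*γ13 + 11*γ123


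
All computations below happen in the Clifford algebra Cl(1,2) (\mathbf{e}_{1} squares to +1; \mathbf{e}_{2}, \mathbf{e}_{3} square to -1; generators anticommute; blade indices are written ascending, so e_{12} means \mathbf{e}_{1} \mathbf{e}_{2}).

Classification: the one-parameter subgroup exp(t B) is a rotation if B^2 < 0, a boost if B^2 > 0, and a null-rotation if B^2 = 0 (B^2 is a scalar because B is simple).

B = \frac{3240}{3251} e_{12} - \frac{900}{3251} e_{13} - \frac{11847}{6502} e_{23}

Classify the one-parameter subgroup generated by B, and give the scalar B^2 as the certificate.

B^2 term by term: the squares give (\frac{3240}{3251})^2*(e_{12})^2 + (-\frac{900}{3251})^2*(e_{13})^2 + (-\frac{11847}{6502})^2*(e_{23})^2 = \frac{10497600}{10569001}*(+1) + \frac{810000}{10569001}*(+1) + \frac{140351409}{42276004}*(-1) = -\frac{9}{4} (each basis 2-blade squares to minus the product of its generators' squares); cross terms between blades sharing an index anticommute and cancel. So B^2 = -\frac{9}{4}.
Answer: rotation, certificate B^2 = -\frac{9}{4}. The invariant at work: B^2 = -\frac{9}{4} is unchanged by conjugation, hence its sign classifies the subgroup whatever basis B is written in.


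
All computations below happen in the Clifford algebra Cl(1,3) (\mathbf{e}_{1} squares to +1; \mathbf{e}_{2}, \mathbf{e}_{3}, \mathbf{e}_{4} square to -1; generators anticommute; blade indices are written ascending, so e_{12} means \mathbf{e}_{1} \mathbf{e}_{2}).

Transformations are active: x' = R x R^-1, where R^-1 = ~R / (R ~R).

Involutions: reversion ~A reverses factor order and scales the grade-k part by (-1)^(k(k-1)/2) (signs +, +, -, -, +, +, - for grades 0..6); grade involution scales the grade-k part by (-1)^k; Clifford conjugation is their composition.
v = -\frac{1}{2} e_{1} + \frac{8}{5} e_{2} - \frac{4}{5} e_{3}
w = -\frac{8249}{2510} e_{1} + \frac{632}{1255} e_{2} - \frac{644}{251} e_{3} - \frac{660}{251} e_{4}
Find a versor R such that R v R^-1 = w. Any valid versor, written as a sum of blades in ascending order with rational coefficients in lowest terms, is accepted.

Why this works: both vectors square to -\frac{59}{20}, so q(v) = q(w) and R = v + w = -\frac{4752}{1255} e_{1} + \frac{528}{251} e_{2} - \frac{4224}{1255} e_{3} - \frac{660}{251} e_{4} carries v to w — its own direction survives, the complement (v - w)/2 flips.
Answer: -\frac{4752}{1255} e_{1} + \frac{528}{251} e_{2} - \frac{4224}{1255} e_{3} - \frac{660}{251} e_{4}


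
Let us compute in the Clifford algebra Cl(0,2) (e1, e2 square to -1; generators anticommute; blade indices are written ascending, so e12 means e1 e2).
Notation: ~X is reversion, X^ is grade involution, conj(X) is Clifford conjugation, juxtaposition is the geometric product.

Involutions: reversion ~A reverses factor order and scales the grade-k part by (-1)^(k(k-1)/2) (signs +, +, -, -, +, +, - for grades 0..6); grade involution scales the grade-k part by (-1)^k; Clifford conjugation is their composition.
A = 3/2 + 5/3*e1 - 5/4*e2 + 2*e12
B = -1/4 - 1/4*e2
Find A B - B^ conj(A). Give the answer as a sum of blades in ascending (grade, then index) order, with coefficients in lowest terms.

first term: -11/16 + 1/12*e1 - 1/16*e2 - 11/12*e12
second term: -11/16 - 1/12*e1 + 1/16*e2 + 11/12*e12
Answer: 1/6*e1 - 1/8*e2 - 11/6*e12


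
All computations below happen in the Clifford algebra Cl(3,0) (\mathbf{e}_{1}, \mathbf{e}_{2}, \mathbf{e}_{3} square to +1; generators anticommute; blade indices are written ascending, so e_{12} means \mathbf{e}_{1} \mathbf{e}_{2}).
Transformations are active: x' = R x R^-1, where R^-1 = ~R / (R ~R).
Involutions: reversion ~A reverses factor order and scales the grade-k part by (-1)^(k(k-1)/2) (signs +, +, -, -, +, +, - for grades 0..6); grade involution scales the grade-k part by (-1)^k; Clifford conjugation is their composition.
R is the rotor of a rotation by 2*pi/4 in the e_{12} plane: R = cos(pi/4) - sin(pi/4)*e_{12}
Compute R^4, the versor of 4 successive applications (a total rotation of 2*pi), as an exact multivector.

Because a rotor carries half the rotation angle, composing 4 copies of this e_{12}-plane rotor multiplies the phase: 4*(pi/4) = \pi, hence R^4 = cos(\pi) - sin(\pi)*e_{12}.
cos(\pi) = -1 and sin(\pi) = 0, so R^4 = -1. The total rotation 2*pi is 1 full turn, so every vector returns to itself, yet the rotor is -1, on the OTHER sheet of the double cover (an odd number of 2*pi turns).
Answer: -1


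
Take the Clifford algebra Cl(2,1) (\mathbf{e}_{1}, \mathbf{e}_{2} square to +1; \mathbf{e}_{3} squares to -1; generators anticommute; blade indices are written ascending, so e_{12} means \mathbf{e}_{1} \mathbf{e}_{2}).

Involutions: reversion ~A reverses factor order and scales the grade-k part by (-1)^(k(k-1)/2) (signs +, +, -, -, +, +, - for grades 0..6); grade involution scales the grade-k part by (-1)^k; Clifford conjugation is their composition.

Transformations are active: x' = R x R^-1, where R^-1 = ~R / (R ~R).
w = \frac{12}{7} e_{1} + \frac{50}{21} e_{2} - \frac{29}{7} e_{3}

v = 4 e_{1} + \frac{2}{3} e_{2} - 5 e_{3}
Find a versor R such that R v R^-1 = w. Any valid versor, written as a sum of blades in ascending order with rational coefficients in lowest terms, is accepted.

Since q(v) = q(w) = -\frac{77}{9}, the sum R = v + w = \frac{40}{7} e_{1} + \frac{64}{21} e_{2} - \frac{64}{7} e_{3} does the job whenever invertible.
Answer: \frac{40}{7} e_{1} + \frac{64}{21} e_{2} - \frac{64}{7} e_{3}


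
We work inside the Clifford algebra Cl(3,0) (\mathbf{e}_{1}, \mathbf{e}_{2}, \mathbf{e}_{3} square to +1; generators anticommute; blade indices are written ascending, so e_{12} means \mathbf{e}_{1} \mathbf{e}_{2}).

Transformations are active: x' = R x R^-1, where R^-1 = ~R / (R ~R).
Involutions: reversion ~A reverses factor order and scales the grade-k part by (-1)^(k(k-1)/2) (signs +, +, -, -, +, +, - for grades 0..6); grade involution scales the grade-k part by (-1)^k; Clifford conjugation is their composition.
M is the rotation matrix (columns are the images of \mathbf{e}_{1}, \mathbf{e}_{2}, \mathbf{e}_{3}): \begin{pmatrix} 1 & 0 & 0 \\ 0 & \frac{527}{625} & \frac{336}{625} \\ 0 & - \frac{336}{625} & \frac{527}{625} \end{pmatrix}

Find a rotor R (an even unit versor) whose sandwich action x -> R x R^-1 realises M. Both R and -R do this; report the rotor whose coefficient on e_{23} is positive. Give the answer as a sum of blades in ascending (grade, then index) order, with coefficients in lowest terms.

Method: write R = a + b12*e_{12} + b13*e_{13} + b23*e_{23} with a^2 + b12^2 + b13^2 + b23^2 = 1 (so R^-1 = ~R). Expanding the columns R e_j ~R gives tr M = 4a^2 - 1 and, from the antisymmetric part, M21 - M12 = -4a*b12, M13 - M31 = 4a*b13, M32 - M23 = -4a*b23.
Here tr M = \frac{1679}{625}, so a^2 = (1 + tr M)/4 = \frac{576}{625} and a = ±\frac{24}{25}. Taking a = \frac{24}{25}: M21 - M12 = 0, M13 - M31 = 0, M32 - M23 = -\frac{672}{625}, giving b12 = 0, b13 = 0, b23 = \frac{7}{25}, i.e. R = \frac{24}{25} + \frac{7}{25} e_{23}.
Its e_{23} coefficient is already positive.
Answer: \frac{24}{25} + \frac{7}{25} e_{23}. Sheet selection: the two-to-one cover makes ±R indistinguishable at the matrix level (trace \frac{1679}{625}), so uniqueness comes from the required sign on e_{23}.


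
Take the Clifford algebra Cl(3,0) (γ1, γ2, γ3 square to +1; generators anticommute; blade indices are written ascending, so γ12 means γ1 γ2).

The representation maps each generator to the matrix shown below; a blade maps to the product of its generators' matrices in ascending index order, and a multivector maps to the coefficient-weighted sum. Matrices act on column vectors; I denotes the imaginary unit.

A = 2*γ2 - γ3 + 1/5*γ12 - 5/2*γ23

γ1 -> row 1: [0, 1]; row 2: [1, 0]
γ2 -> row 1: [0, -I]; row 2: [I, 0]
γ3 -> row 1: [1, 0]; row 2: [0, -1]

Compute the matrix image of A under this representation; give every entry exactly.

Bivector images (products of the table entries): rho(γ12) = rho(γ1)rho(γ2) = row 1: [I, 0]; row 2: [0, -I]; rho(γ23) = rho(γ2)rho(γ3) = row 1: [0, I]; row 2: [I, 0].
M = (2)*rho(γ2) + (-1)*rho(γ3) + (1/5)*rho(γ12) + (-5/2)*rho(γ23), summed entrywise:
Answer: row 1: [-1 + I/5, -9*I/2]; row 2: [-I/2, 1 - I/5]


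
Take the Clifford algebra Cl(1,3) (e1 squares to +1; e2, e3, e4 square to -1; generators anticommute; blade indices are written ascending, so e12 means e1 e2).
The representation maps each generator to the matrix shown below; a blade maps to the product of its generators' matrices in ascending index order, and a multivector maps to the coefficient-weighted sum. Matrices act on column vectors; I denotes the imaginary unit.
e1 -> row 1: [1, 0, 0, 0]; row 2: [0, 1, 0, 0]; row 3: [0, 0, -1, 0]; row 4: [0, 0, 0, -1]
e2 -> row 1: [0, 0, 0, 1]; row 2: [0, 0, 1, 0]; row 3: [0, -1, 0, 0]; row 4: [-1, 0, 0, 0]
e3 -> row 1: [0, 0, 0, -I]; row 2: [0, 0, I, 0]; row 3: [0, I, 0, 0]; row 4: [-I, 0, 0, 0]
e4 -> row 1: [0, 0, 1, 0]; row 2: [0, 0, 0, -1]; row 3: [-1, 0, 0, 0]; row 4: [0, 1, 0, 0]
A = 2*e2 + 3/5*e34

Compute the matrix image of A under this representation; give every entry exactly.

Bivector images (products of the table entries): rho(e34) = rho(e3)rho(e4) = row 1: [0, -I, 0, 0]; row 2: [-I, 0, 0, 0]; row 3: [0, 0, 0, -I]; row 4: [0, 0, -I, 0].
M = (2)*rho(e2) + (3/5)*rho(e34), summed entrywise:
Answer: row 1: [0, -3*I/5, 0, 2]; row 2: [-3*I/5, 0, 2, 0]; row 3: [0, -2, 0, -3*I/5]; row 4: [-2, 0, -3*I/5, 0]


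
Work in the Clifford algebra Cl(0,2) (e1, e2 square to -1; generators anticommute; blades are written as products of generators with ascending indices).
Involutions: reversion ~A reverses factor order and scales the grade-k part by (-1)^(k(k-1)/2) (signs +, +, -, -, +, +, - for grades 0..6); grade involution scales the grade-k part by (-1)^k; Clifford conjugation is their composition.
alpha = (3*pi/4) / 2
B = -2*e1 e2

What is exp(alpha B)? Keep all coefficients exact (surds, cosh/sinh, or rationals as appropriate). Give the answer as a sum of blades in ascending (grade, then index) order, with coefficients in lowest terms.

B^2 = (-2)^2*(e1 e2)^2 = 4*(-1) = -4 (a basis 2-blade squares to minus the product of its generators' squares).
B^2 = -4 — a negative square means the series sums to a rotation: l = 2, alpha*l = 3*pi/4, so exp(alpha B) = cos(3*pi/4) + (sin(3*pi/4)/2)*B = -sqrt(2)/2 + (sqrt(2)/4)*B.
Answer: -sqrt(2)/2 - sqrt(2)/2*e1 e2


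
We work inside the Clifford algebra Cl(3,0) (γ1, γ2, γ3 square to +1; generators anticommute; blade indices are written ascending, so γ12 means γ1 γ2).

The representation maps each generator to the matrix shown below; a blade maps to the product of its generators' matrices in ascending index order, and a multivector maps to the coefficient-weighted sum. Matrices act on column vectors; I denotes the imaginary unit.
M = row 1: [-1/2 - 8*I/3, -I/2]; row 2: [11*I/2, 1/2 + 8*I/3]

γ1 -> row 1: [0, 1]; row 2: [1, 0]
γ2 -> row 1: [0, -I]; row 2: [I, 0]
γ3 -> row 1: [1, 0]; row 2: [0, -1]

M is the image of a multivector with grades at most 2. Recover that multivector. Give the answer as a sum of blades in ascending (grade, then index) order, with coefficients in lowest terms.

Method: 1, rho(γ1), rho(γ2), rho(γ3) form a trace-orthogonal basis of the 2x2 complex matrices (tr(X Y) = 2 if X = Y, else 0), so M = m0*1 + m1*rho(γ1) + m2*rho(γ2) + m3*rho(γ3) with m0 = tr(M)/2 = 0, m1 = tr(M rho(γ1))/2 = 5*I/2, m2 = tr(M rho(γ2))/2 = 3, m3 = tr(M rho(γ3))/2 = -1/2 - 8*I/3.
Multiplying table entries, the bivector images are rho(γ12) = I*rho(γ3), rho(γ13) = -I*rho(γ2), rho(γ23) = I*rho(γ1); with real blade coefficients the real parts of m0..m3 are the coefficients of 1, γ1, γ2, γ3 and the imaginary parts give the bivectors (γ23: Im m1, γ13: -Im m2, γ12: Im m3).
Answer: 3*γ2 - 1/2*γ3 - 8/3*γ12 + 5/2*γ23


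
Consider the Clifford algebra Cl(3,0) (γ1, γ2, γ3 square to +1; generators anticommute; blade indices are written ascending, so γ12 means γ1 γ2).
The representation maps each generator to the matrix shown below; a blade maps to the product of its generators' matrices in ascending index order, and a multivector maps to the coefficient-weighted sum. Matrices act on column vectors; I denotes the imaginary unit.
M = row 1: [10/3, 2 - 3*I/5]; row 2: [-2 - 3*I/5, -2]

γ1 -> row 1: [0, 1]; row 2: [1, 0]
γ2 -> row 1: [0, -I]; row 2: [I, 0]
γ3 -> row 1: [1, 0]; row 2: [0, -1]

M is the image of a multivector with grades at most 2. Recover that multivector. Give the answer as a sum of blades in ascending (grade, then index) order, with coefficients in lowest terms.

Method: 1, rho(γ1), rho(γ2), rho(γ3) form a trace-orthogonal basis of the 2x2 complex matrices (tr(X Y) = 2 if X = Y, else 0), so M = m0*1 + m1*rho(γ1) + m2*rho(γ2) + m3*rho(γ3) with m0 = tr(M)/2 = 2/3, m1 = tr(M rho(γ1))/2 = -3*I/5, m2 = tr(M rho(γ2))/2 = 2*I, m3 = tr(M rho(γ3))/2 = 8/3.
Multiplying table entries, the bivector images are rho(γ12) = I*rho(γ3), rho(γ13) = -I*rho(γ2), rho(γ23) = I*rho(γ1); with real blade coefficients the real parts of m0..m3 are the coefficients of 1, γ1, γ2, γ3 and the imaginary parts give the bivectors (γ23: Im m1, γ13: -Im m2, γ12: Im m3).
Answer: 2/3 + 8/3*γ3 - 2*γ13 - 3/5*γ23


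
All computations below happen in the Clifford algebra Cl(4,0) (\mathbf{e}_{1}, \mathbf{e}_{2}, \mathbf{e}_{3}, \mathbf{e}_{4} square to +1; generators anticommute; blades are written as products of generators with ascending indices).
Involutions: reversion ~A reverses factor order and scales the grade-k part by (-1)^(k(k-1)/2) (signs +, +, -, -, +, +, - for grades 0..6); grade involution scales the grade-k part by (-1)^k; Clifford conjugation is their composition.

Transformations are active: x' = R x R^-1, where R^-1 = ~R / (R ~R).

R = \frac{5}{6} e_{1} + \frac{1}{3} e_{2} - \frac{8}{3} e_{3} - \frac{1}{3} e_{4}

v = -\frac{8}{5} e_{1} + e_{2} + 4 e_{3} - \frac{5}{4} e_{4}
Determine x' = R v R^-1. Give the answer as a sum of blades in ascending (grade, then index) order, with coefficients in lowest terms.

~R = \frac{5}{6} e_{1} + \frac{1}{3} e_{2} - \frac{8}{3} e_{3} - \frac{1}{3} e_{4}, and R ~R = \frac{289}{36}, so R^-1 = ~R / (\frac{289}{36}).
R v = -\frac{45}{4} + \frac{41}{30} e_{1} e_{2} - \frac{14}{15} e_{1} e_{3} - \frac{63}{40} e_{1} e_{4} + 4 e_{2} e_{3} - \frac{1}{12} e_{2} e_{4} + \frac{14}{3} e_{3} e_{4}
Answer: -\frac{1063}{1445} e_{1} - \frac{559}{289} e_{2} + \frac{1004}{289} e_{3} + \frac{2525}{1156} e_{4}


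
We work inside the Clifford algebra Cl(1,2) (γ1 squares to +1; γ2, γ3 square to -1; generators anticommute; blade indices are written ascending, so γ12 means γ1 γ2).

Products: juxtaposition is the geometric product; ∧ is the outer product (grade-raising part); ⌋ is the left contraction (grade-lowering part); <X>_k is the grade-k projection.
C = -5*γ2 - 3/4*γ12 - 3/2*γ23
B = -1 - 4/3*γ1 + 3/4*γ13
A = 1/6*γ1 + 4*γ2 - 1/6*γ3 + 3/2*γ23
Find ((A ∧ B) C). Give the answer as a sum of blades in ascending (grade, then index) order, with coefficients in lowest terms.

step 1: -1/6*γ1 - 4*γ2 + 1/6*γ3 + 16/3*γ12 - 2/9*γ13 - 3/2*γ23 - 5*γ123
step 2: -105/4 + 133/6*γ1 - 1/8*γ2 + 21/4*γ3 + 7/6*γ12 + 273/8*γ13 + γ23 - 71/72*γ123
Answer: -105/4 + 133/6*γ1 - 1/8*γ2 + 21/4*γ3 + 7/6*γ12 + 273/8*γ13 + γ23 - 71/72*γ123


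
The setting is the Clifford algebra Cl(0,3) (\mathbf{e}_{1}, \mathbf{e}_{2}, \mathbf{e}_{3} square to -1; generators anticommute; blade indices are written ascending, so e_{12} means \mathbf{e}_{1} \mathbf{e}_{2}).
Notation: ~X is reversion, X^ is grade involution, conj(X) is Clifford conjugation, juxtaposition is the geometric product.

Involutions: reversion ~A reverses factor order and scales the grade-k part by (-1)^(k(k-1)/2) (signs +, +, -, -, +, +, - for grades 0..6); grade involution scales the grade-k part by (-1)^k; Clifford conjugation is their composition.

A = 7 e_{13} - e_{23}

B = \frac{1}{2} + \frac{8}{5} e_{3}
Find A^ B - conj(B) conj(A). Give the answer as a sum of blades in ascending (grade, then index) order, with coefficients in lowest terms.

first term: -\frac{56}{5} e_{1} + \frac{8}{5} e_{2} + \frac{7}{2} e_{13} - \frac{1}{2} e_{23}
second term: \frac{56}{5} e_{1} - \frac{8}{5} e_{2} - \frac{7}{2} e_{13} + \frac{1}{2} e_{23}
Answer: -\frac{112}{5} e_{1} + \frac{16}{5} e_{2} + 7 e_{13} - e_{23}


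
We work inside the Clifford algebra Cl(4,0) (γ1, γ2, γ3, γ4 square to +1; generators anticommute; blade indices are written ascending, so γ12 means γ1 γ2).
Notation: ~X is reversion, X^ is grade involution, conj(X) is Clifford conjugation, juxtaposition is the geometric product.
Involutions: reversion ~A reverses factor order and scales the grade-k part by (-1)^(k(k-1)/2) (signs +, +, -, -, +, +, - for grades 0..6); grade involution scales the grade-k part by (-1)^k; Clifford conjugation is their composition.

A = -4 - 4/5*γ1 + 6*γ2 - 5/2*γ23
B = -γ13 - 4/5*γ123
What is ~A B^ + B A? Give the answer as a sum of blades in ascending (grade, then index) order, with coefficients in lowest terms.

first term: -2*γ1 + 4/5*γ3 - 5/2*γ12 - 4/5*γ13 - 16/25*γ23 + 14/5*γ123
second term: -2*γ1 - 4/5*γ3 - 5/2*γ12 + 44/5*γ13 + 16/25*γ23 + 46/5*γ123
Answer: -4*γ1 - 5*γ12 + 8*γ13 + 12*γ123
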